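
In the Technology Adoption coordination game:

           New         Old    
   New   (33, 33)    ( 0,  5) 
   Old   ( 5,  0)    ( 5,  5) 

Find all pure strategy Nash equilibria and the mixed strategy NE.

Pure NE: (New, New) and (Old, Old); Mixed NE: p = 0.1515, q = 0.1515

Work:
Check pure NE:
(New, New): (33, 33) - no unilateral deviation beneficial
(Old, Old): (5, 5) - no unilateral deviation beneficial
Mixed NE: P1 plays New with p = 0.1515, P2 plays New with q = 0.1515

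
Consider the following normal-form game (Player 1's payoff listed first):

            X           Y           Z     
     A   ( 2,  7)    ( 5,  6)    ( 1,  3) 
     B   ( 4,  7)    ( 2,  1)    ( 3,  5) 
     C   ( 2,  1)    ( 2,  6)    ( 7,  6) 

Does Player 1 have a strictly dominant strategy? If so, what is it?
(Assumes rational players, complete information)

No strictly dominant strategy exists for Player 1

Work:
A strategy strictly dominates another if it gives a strictly higher payoff against every opponent action. Compare each pair of P1's strategies column-by-column:
  A vs B: [2 vs 4, 5 vs 2, 1 vs 3] → A does not strictly dominate B (column X: 2 ≤ 4)
  A vs C: [2 vs 2, 5 vs 2, 1 vs 7] → A does not strictly dominate C (column X: 2 ≤ 2)
  B vs A: [4 vs 2, 2 vs 5, 3 vs 1] → B does not strictly dominate A (column Y: 2 ≤ 5)
  B vs C: [4 vs 2, 2 vs 2, 3 vs 7] → B does not strictly dominate C (column Y: 2 ≤ 2)
  C vs A: [2 vs 2, 2 vs 5, 7 vs 1] → C does not strictly dominate A (column X: 2 ≤ 2)
  C vs B: [2 vs 4, 2 vs 2, 7 vs 3] → C does not strictly dominate B (column X: 2 ≤ 4)
No single strategy strictly dominates all others → no strictly dominant strategy.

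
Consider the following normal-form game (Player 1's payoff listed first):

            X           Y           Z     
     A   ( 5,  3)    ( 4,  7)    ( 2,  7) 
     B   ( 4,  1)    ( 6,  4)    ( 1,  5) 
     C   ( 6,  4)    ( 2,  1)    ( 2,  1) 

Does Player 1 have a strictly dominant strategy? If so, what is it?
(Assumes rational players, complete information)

No strictly dominant strategy exists for Player 1

Work:
A strategy strictly dominates another if it gives a strictly higher payoff against every opponent action. Compare each pair of P1's strategies column-by-column:
  A vs B: [5 vs 4, 4 vs 6, 2 vs 1] → A does not strictly dominate B (column Y: 4 ≤ 6)
  A vs C: [5 vs 6, 4 vs 2, 2 vs 2] → A does not strictly dominate C (column X: 5 ≤ 6)
  B vs A: [4 vs 5, 6 vs 4, 1 vs 2] → B does not strictly dominate A (column X: 4 ≤ 5)
  B vs C: [4 vs 6, 6 vs 2, 1 vs 2] → B does not strictly dominate C (column X: 4 ≤ 6)
  C vs A: [6 vs 5, 2 vs 4, 2 vs 2] → C does not strictly dominate A (column Y: 2 ≤ 4)
  C vs B: [6 vs 4, 2 vs 6, 2 vs 1] → C does not strictly dominate B (column Y: 2 ≤ 6)
No single strategy strictly dominates all others → no strictly dominant strategy.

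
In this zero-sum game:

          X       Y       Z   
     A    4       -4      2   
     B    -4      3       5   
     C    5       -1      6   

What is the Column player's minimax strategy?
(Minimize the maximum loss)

Column should play Y, value = 3

Work:
Column player minimizes Row's maximum payoff:
Column X: max payoff to Row = 5
Column Y: max payoff to Row = 3
Column Z: max payoff to Row = 6
Minimum is 3, achieved by column Y.
Minimax strategy: Y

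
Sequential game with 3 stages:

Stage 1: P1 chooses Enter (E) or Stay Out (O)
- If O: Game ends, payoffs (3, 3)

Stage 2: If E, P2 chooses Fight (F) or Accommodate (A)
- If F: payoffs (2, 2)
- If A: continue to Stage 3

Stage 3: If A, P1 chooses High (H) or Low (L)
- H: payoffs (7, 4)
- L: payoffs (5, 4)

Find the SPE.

SPE: (E, A, H); Outcome (7, 4)

Work:
Stage 3: P1 chooses H (7 vs 5)
Stage 2: P2: F->2, A->4 (anticipating H). Choose A
Stage 1: P1: O->3, E->7 (anticipating A, H). Choose E
SPE path: E -> A -> H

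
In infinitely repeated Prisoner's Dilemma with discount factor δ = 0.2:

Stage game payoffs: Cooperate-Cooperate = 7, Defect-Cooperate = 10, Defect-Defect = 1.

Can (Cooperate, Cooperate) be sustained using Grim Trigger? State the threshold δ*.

δ* = 0.3333; since δ = 0.2 < 0.3333, cooperation cannot be sustained

Work:
For Grim Trigger:
Cooperate forever: 7/(1-δ)
Defect then punished: 10 + 1·δ/(1-δ)
Need: 7/(1-δ) ≥ 10 + 1·δ/(1-δ)
Solving: δ ≥ (T-R)/(T-P) = (10-7)/(10-1) = 0.3333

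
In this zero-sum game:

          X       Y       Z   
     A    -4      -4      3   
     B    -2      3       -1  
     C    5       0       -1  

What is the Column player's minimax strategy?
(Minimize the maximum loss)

Column should play Y or Z (all achieve the minimum), value = 3

Work:
Column player minimizes Row's maximum payoff:
Column X: max payoff to Row = 5
Column Y: max payoff to Row = 3
Column Z: max payoff to Row = 3
Minimum is 3, achieved by columns Y, Z (tied).
Each of Y or Z is a minimax strategy.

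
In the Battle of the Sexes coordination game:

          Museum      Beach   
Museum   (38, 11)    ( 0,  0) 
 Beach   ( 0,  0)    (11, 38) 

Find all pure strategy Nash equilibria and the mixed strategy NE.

Pure NE: (Museum, Museum) and (Beach, Beach); Mixed NE: p = 0.7755, q = 0.2245

Work:
Check pure NE:
(Museum, Museum): (38, 11) - no unilateral deviation beneficial
(Beach, Beach): (11, 38) - no unilateral deviation beneficial
Mixed NE: P1 plays Museum with p = 0.7755, P2 plays Museum with q = 0.2245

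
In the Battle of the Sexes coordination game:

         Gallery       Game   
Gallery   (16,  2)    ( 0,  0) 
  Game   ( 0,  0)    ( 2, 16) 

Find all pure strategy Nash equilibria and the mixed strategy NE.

Pure NE: (Gallery, Gallery) and (Game, Game); Mixed NE: p = 0.8889, q = 0.1111

Work:
Check pure NE:
(Gallery, Gallery): (16, 2) - no unilateral deviation beneficial
(Game, Game): (2, 16) - no unilateral deviation beneficial
Mixed NE: P1 plays Gallery with p = 0.8889, P2 plays Gallery with q = 0.1111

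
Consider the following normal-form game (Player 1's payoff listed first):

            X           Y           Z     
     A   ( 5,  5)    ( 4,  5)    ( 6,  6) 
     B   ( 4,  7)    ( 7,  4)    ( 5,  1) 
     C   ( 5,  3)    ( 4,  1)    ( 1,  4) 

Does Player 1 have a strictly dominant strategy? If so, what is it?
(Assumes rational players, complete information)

No strictly dominant strategy exists for Player 1

Work:
A strategy strictly dominates another if it gives a strictly higher payoff against every opponent action. Compare each pair of P1's strategies column-by-column:
  A vs B: [5 vs 4, 4 vs 7, 6 vs 5] → A does not strictly dominate B (column Y: 4 ≤ 7)
  A vs C: [5 vs 5, 4 vs 4, 6 vs 1] → A does not strictly dominate C (column X: 5 ≤ 5)
  B vs A: [4 vs 5, 7 vs 4, 5 vs 6] → B does not strictly dominate A (column X: 4 ≤ 5)
  B vs C: [4 vs 5, 7 vs 4, 5 vs 1] → B does not strictly dominate C (column X: 4 ≤ 5)
  C vs A: [5 vs 5, 4 vs 4, 1 vs 6] → C does not strictly dominate A (column X: 5 ≤ 5)
  C vs B: [5 vs 4, 4 vs 7, 1 vs 5] → C does not strictly dominate B (column Y: 4 ≤ 7)
No single strategy strictly dominates all others → no strictly dominant strategy.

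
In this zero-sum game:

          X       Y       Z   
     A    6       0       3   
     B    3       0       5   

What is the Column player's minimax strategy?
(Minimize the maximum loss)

Column should play Y, value = 0

Work:
Column player minimizes Row's maximum payoff:
Column X: max payoff to Row = 6
Column Y: max payoff to Row = 0
Column Z: max payoff to Row = 5
Minimum is 0, achieved by column Y.
Minimax strategy: Y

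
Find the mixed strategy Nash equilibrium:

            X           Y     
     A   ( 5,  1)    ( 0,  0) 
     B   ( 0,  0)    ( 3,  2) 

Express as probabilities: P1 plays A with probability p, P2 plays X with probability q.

p = 0.6667, q = 0.375

Work:
Find probabilities that make opponent indifferent:
P2 chooses q to make P1 indifferent between A and B
P1 chooses p to make P2 indifferent between X and Y
Mixed NE: P1 plays (A: 0.6667, B: 0.3333), P2 plays (X: 0.375, Y: 0.625)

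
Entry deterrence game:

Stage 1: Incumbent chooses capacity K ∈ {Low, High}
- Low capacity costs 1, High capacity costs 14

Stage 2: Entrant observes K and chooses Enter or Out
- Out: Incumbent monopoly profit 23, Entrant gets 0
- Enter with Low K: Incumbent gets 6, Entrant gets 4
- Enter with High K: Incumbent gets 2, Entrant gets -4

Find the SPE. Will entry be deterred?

SPE: (High, Enter|Low, Out|High); Entry deterred. Incumbent net profit = 9

Work:
After Low K: Entrant enters (4 > 0)
After High K: Entrant stays out (-4 < 0)
Incumbent: Low → 6−1=5, High → 23−14=9
Incumbent chooses High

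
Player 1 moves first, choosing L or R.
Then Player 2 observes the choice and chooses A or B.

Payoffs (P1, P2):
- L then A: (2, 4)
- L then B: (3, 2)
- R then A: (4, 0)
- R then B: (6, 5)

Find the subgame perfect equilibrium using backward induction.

P1 plays R, P2 plays A after L and B after R; Payoff (6, 5)

Work:
Backward induction:
After L: P2 chooses A → P1 gets 2
After R: P2 chooses B → P1 gets 6
P1 chooses R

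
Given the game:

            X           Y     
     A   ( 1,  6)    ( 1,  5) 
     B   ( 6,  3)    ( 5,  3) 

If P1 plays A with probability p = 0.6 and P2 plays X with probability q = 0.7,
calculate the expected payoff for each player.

E[P1] = 2.88, E[P2] = 4.62

Work:
E[P1] = p·q·π₁(A,X) + p·(1-q)·π₁(A,Y) + (1-p)·q·π₁(B,X) + (1-p)·(1-q)·π₁(B,Y)
= 0.6·0.7·1 + 0.6·0.3·1 + 0.4·0.7·6 + 0.4·0.3·5
= 2.88

E[P2] = 4.62 (similar calculation)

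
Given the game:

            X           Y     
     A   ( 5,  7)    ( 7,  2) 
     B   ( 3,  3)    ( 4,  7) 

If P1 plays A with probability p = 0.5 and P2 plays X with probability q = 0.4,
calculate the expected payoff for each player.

E[P1] = 4.9, E[P2] = 4.7

Work:
E[P1] = p·q·π₁(A,X) + p·(1-q)·π₁(A,Y) + (1-p)·q·π₁(B,X) + (1-p)·(1-q)·π₁(B,Y)
= 0.5·0.4·5 + 0.5·0.6·7 + 0.5·0.4·3 + 0.5·0.6·4
= 4.9

E[P2] = 4.7 (similar calculation)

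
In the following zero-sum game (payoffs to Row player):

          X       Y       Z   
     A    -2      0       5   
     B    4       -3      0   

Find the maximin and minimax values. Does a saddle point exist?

Maximin = -2, Minimax = 0, Saddle: False

Work:
Row minimums: [-2, -3] → maximin = -2
Column maximums: [4, 0, 5] → minimax = 0
No saddle point (maximin ≠ minimax). Mixed strategy needed.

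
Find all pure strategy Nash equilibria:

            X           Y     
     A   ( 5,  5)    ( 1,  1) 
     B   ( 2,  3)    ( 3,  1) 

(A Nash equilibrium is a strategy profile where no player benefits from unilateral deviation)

Nash equilibrium: (A, X)

Work:
Best responses:
  P1 vs X: payoffs [5, 2] → best response A (payoff 5)
  P1 vs Y: payoffs [1, 3] → best response B (payoff 3)
  P2 vs A: payoffs [5, 1] → best response X (payoff 5)
  P2 vs B: payoffs [3, 1] → best response X (payoff 3)
Mutual best responses: (A,X) → Nash equilibria.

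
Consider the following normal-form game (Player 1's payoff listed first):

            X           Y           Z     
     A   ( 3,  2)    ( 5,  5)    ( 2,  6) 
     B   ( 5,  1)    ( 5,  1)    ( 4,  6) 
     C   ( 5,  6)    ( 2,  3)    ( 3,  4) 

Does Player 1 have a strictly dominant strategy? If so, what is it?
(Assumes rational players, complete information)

No strictly dominant strategy exists for Player 1

Work:
A strategy strictly dominates another if it gives a strictly higher payoff against every opponent action. Compare each pair of P1's strategies column-by-column:
  A vs B: [3 vs 5, 5 vs 5, 2 vs 4] → A does not strictly dominate B (column X: 3 ≤ 5)
  A vs C: [3 vs 5, 5 vs 2, 2 vs 3] → A does not strictly dominate C (column X: 3 ≤ 5)
  B vs A: [5 vs 3, 5 vs 5, 4 vs 2] → B does not strictly dominate A (column Y: 5 ≤ 5)
  B vs C: [5 vs 5, 5 vs 2, 4 vs 3] → B does not strictly dominate C (column X: 5 ≤ 5)
  C vs A: [5 vs 3, 2 vs 5, 3 vs 2] → C does not strictly dominate A (column Y: 2 ≤ 5)
  C vs B: [5 vs 5, 2 vs 5, 3 vs 4] → C does not strictly dominate B (column X: 5 ≤ 5)
No single strategy strictly dominates all others → no strictly dominant strategy.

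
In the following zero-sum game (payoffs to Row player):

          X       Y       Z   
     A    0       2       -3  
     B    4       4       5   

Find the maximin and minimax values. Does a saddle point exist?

Maximin = 4, Minimax = 4, Saddle: True

Work:
Row minimums: [-3, 4] → maximin = 4
Column maximums: [4, 4, 5] → minimax = 4
Saddle point exists! Game value = 4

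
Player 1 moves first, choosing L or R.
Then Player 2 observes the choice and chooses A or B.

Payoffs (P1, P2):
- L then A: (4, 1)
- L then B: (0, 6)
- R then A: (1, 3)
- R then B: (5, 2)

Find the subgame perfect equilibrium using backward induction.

P1 plays R, P2 plays B after L and A after R; Payoff (1, 3)

Work:
Backward induction:
After L: P2 chooses B → P1 gets 0
After R: P2 chooses A → P1 gets 1
P1 chooses R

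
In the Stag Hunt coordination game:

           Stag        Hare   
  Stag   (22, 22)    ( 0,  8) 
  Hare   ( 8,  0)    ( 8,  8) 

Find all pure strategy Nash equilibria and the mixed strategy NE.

Pure NE: (Stag, Stag) and (Hare, Hare); Mixed NE: p = 0.3636, q = 0.3636

Work:
Check pure NE:
(Stag, Stag): (22, 22) - no unilateral deviation beneficial
(Hare, Hare): (8, 8) - no unilateral deviation beneficial
Mixed NE: P1 plays Stag with p = 0.3636, P2 plays Stag with q = 0.3636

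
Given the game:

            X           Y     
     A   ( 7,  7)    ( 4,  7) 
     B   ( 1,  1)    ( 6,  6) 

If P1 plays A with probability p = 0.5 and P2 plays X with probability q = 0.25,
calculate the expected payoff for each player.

E[P1] = 4.75, E[P2] = 5.875

Work:
E[P1] = p·q·π₁(A,X) + p·(1-q)·π₁(A,Y) + (1-p)·q·π₁(B,X) + (1-p)·(1-q)·π₁(B,Y)
= 0.5·0.25·7 + 0.5·0.75·4 + 0.5·0.25·1 + 0.5·0.75·6
= 4.75

E[P2] = 5.875 (similar calculation)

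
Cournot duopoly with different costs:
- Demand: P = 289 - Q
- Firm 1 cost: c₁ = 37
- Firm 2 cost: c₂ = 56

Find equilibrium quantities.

q₁* = 90.33, q₂* = 71.33

Work:
Reaction: q₁ = (289 - 37 - q₂)/2
Reaction: q₂ = (289 - 56 - q₁)/2
Solve simultaneously:
q₁* = (289 - 2×37 + 56)/3 = 90.33
q₂* = (289 - 2×56 + 37)/3 = 71.33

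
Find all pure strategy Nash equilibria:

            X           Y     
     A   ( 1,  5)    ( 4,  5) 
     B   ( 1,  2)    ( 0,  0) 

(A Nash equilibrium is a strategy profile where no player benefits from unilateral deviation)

Nash equilibrium: (A, X), (A, Y), (B, X)

Work:
Best responses:
  P1 vs X: payoffs [1, 1] → best response A/B (payoff 1)
  P1 vs Y: payoffs [4, 0] → best response A (payoff 4)
  P2 vs A: payoffs [5, 5] → best response X/Y (payoff 5)
  P2 vs B: payoffs [2, 0] → best response X (payoff 2)
Mutual best responses: (A,X), (A,Y), (B,X) → Nash equilibria.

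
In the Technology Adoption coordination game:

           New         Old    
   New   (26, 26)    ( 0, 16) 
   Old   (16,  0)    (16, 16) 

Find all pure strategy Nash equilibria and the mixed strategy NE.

Pure NE: (New, New) and (Old, Old); Mixed NE: p = 0.6154, q = 0.6154

Work:
Check pure NE:
(New, New): (26, 26) - no unilateral deviation beneficial
(Old, Old): (16, 16) - no unilateral deviation beneficial
Mixed NE: P1 plays New with p = 0.6154, P2 plays New with q = 0.6154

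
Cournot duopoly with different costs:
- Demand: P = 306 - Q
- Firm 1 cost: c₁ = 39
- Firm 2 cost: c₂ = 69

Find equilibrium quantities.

q₁* = 99.0, q₂* = 69.0

Work:
Reaction: q₁ = (306 - 39 - q₂)/2
Reaction: q₂ = (306 - 69 - q₁)/2
Solve simultaneously:
q₁* = (306 - 2×39 + 69)/3 = 99.0
q₂* = (306 - 2×69 + 39)/3 = 69.0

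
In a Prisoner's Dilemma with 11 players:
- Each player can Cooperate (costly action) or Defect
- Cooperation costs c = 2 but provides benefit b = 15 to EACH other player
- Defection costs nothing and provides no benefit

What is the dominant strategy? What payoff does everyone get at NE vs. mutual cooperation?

Dominant: Defect; NE payoff = 0; Coop payoff = 148

Work:
Defect dominates (saves cost c = 2, benefit to others is external)
NE: All defect → everyone gets 0
If all cooperate: each receives (10)×15 - 2 = 148
Social dilemma: 148 > 0 but NE gives 0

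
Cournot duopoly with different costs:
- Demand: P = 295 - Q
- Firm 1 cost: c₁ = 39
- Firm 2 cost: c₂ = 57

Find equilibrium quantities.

q₁* = 91.33, q₂* = 73.33

Work:
Reaction: q₁ = (295 - 39 - q₂)/2
Reaction: q₂ = (295 - 57 - q₁)/2
Solve simultaneously:
q₁* = (295 - 2×39 + 57)/3 = 91.33
q₂* = (295 - 2×57 + 39)/3 = 73.33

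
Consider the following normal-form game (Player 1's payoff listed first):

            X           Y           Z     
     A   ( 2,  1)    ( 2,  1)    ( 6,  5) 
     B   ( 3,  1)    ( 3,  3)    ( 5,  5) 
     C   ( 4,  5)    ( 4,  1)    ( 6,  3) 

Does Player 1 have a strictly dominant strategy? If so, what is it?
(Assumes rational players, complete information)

No strictly dominant strategy exists for Player 1

Work:
A strategy strictly dominates another if it gives a strictly higher payoff against every opponent action. Compare each pair of P1's strategies column-by-column:
  A vs B: [2 vs 3, 2 vs 3, 6 vs 5] → A does not strictly dominate B (column X: 2 ≤ 3)
  A vs C: [2 vs 4, 2 vs 4, 6 vs 6] → A does not strictly dominate C (column X: 2 ≤ 4)
  B vs A: [3 vs 2, 3 vs 2, 5 vs 6] → B does not strictly dominate A (column Z: 5 ≤ 6)
  B vs C: [3 vs 4, 3 vs 4, 5 vs 6] → B does not strictly dominate C (column X: 3 ≤ 4)
  C vs A: [4 vs 2, 4 vs 2, 6 vs 6] → C does not strictly dominate A (column Z: 6 ≤ 6)
  C vs B: [4 vs 3, 4 vs 3, 6 vs 5] → C strictly dominates B
No single strategy strictly dominates all others → no strictly dominant strategy.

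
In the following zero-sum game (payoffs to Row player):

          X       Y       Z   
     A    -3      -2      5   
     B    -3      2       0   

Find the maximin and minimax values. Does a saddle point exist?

Maximin = -3, Minimax = -3, Saddle: True

Work:
Row minimums: [-3, -3] → maximin = -3
Column maximums: [-3, 2, 5] → minimax = -3
Saddle point exists! Game value = -3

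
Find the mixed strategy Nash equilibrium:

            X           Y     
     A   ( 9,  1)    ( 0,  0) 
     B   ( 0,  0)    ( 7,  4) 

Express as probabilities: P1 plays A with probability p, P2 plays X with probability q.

p = 0.8, q = 0.4375

Work:
Find probabilities that make opponent indifferent:
P2 chooses q to make P1 indifferent between A and B
P1 chooses p to make P2 indifferent between X and Y
Mixed NE: P1 plays (A: 0.8, B: 0.2), P2 plays (X: 0.4375, Y: 0.5625)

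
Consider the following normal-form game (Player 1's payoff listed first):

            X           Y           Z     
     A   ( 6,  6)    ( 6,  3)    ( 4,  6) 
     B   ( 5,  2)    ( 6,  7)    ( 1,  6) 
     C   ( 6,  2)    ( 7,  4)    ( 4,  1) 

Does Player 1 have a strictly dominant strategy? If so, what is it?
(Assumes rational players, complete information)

No strictly dominant strategy exists for Player 1

Work:
A strategy strictly dominates another if it gives a strictly higher payoff against every opponent action. Compare each pair of P1's strategies column-by-column:
  A vs B: [6 vs 5, 6 vs 6, 4 vs 1] → A does not strictly dominate B (column Y: 6 ≤ 6)
  A vs C: [6 vs 6, 6 vs 7, 4 vs 4] → A does not strictly dominate C (column X: 6 ≤ 6)
  B vs A: [5 vs 6, 6 vs 6, 1 vs 4] → B does not strictly dominate A (column X: 5 ≤ 6)
  B vs C: [5 vs 6, 6 vs 7, 1 vs 4] → B does not strictly dominate C (column X: 5 ≤ 6)
  C vs A: [6 vs 6, 7 vs 6, 4 vs 4] → C does not strictly dominate A (column X: 6 ≤ 6)
  C vs B: [6 vs 5, 7 vs 6, 4 vs 1] → C strictly dominates B
No single strategy strictly dominates all others → no strictly dominant strategy.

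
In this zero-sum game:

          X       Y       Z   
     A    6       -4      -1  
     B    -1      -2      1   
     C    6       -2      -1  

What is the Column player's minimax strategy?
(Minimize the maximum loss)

Column should play Y, value = -2

Work:
Column player minimizes Row's maximum payoff:
Column X: max payoff to Row = 6
Column Y: max payoff to Row = -2
Column Z: max payoff to Row = 1
Minimum is -2, achieved by column Y.
Minimax strategy: Y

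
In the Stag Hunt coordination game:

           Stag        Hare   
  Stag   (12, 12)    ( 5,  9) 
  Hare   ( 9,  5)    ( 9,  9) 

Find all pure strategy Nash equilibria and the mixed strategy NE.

Pure NE: (Stag, Stag) and (Hare, Hare); Mixed NE: p = 0.5714, q = 0.5714

Work:
Check pure NE:
(Stag, Stag): (12, 12) - no unilateral deviation beneficial
(Hare, Hare): (9, 9) - no unilateral deviation beneficial
Mixed NE: P1 plays Stag with p = 0.5714, P2 plays Stag with q = 0.5714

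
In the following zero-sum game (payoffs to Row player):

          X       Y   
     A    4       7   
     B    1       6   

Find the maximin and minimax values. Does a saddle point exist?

Maximin = 4, Minimax = 4, Saddle: True

Work:
Row minimums: [4, 1] → maximin = 4
Column maximums: [4, 7] → minimax = 4
Saddle point exists! Game value = 4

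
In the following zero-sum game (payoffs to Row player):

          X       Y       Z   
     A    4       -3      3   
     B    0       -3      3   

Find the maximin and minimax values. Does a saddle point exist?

Maximin = -3, Minimax = -3, Saddle: True

Work:
Row minimums: [-3, -3] → maximin = -3
Column maximums: [4, -3, 3] → minimax = -3
Saddle point exists! Game value = -3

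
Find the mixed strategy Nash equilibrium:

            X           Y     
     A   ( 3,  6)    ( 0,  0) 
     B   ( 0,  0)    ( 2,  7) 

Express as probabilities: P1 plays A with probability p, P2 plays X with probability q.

p = 0.5385, q = 0.4

Work:
Find probabilities that make opponent indifferent:
P2 chooses q to make P1 indifferent between A and B
P1 chooses p to make P2 indifferent between X and Y
Mixed NE: P1 plays (A: 0.5385, B: 0.4615), P2 plays (X: 0.4, Y: 0.6)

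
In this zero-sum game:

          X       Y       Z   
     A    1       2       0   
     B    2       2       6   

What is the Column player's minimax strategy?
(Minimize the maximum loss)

Column should play X or Y (all achieve the minimum), value = 2

Work:
Column player minimizes Row's maximum payoff:
Column X: max payoff to Row = 2
Column Y: max payoff to Row = 2
Column Z: max payoff to Row = 6
Minimum is 2, achieved by columns X, Y (tied).
Each of X or Y is a minimax strategy.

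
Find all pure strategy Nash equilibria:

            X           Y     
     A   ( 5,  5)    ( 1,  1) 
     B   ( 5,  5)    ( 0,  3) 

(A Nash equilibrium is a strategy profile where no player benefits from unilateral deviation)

Nash equilibrium: (A, X), (B, X)

Work:
Best responses:
  P1 vs X: payoffs [5, 5] → best response A/B (payoff 5)
  P1 vs Y: payoffs [1, 0] → best response A (payoff 1)
  P2 vs A: payoffs [5, 1] → best response X (payoff 5)
  P2 vs B: payoffs [5, 3] → best response X (payoff 5)
Mutual best responses: (A,X), (B,X) → Nash equilibria.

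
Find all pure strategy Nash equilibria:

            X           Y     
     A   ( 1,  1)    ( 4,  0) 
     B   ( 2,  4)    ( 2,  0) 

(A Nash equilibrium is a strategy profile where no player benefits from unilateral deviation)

Nash equilibrium: (B, X)

Work:
Best responses:
  P1 vs X: payoffs [1, 2] → best response B (payoff 2)
  P1 vs Y: payoffs [4, 2] → best response A (payoff 4)
  P2 vs A: payoffs [1, 0] → best response X (payoff 1)
  P2 vs B: payoffs [4, 0] → best response X (payoff 4)
Mutual best responses: (B,X) → Nash equilibria.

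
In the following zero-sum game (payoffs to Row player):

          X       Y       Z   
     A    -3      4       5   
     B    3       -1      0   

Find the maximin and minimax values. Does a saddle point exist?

Maximin = -1, Minimax = 3, Saddle: False

Work:
Row minimums: [-3, -1] → maximin = -1
Column maximums: [3, 4, 5] → minimax = 3
No saddle point (maximin ≠ minimax). Mixed strategy needed.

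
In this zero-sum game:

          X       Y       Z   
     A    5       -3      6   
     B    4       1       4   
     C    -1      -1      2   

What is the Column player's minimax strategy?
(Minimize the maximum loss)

Column should play Y, value = 1

Work:
Column player minimizes Row's maximum payoff:
Column X: max payoff to Row = 5
Column Y: max payoff to Row = 1
Column Z: max payoff to Row = 6
Minimum is 1, achieved by column Y.
Minimax strategy: Y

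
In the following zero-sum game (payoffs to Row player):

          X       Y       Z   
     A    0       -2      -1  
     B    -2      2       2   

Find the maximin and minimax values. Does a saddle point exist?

Maximin = -2, Minimax = 0, Saddle: False

Work:
Row minimums: [-2, -2] → maximin = -2
Column maximums: [0, 2, 2] → minimax = 0
No saddle point (maximin ≠ minimax). Mixed strategy needed.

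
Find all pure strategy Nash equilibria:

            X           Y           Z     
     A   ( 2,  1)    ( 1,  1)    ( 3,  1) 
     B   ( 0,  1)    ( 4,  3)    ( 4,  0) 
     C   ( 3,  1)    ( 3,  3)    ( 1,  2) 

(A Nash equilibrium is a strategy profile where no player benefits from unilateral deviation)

Nash equilibrium: (B, Y)

Work:
Best responses:
  P1 vs X: payoffs [2, 0, 3] → best response C (payoff 3)
  P1 vs Y: payoffs [1, 4, 3] → best response B (payoff 4)
  P1 vs Z: payoffs [3, 4, 1] → best response B (payoff 4)
  P2 vs A: payoffs [1, 1, 1] → best response X/Y/Z (payoff 1)
  P2 vs B: payoffs [1, 3, 0] → best response Y (payoff 3)
  P2 vs C: payoffs [1, 3, 2] → best response Y (payoff 3)
Mutual best responses: (B,Y) → Nash equilibria.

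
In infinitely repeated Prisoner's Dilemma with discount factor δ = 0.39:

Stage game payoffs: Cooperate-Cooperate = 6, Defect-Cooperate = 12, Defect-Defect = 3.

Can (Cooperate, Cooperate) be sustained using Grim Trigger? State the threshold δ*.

δ* = 0.6667; since δ = 0.39 < 0.6667, cooperation cannot be sustained

Work:
For Grim Trigger:
Cooperate forever: 6/(1-δ)
Defect then punished: 12 + 3·δ/(1-δ)
Need: 6/(1-δ) ≥ 12 + 3·δ/(1-δ)
Solving: δ ≥ (T-R)/(T-P) = (12-6)/(12-3) = 0.6667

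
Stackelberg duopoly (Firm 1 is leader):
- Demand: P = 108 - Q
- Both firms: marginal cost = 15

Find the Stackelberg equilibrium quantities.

q₁* (leader) = 46.5, q₂* (follower) = 23.25

Work:
Follower's reaction: q₂ = (a - c - q₁)/2
Leader substitutes: π₁ = q₁·(a - q₁ - (a-c-q₁)/2 - c)
FOC: q₁* = (108 - 15)/2 = 46.50
Then: q₂* = (108 - 15 - 46.5)/2 = 23.25
Leader has first-mover advantage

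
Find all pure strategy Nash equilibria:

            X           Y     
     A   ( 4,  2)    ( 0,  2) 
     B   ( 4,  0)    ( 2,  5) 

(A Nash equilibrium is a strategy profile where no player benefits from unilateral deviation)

Nash equilibrium: (A, X), (B, Y)

Work:
Best responses:
  P1 vs X: payoffs [4, 4] → best response A/B (payoff 4)
  P1 vs Y: payoffs [0, 2] → best response B (payoff 2)
  P2 vs A: payoffs [2, 2] → best response X/Y (payoff 2)
  P2 vs B: payoffs [0, 5] → best response Y (payoff 5)
Mutual best responses: (A,X), (B,Y) → Nash equilibria.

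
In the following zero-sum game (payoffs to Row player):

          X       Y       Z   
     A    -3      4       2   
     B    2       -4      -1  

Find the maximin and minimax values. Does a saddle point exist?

Maximin = -3, Minimax = 2, Saddle: False

Work:
Row minimums: [-3, -4] → maximin = -3
Column maximums: [2, 4, 2] → minimax = 2
No saddle point (maximin ≠ minimax). Mixed strategy needed.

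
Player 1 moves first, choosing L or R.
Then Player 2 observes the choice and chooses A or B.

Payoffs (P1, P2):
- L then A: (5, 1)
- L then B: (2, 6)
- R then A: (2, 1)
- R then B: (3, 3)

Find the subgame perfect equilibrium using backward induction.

P1 plays R, P2 plays B after L and B after R; Payoff (3, 3)

Work:
Backward induction:
After L: P2 chooses B → P1 gets 2
After R: P2 chooses B → P1 gets 3
P1 chooses R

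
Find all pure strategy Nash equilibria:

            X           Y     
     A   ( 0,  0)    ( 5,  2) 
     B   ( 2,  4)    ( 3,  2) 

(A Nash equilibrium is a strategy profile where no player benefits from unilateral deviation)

Nash equilibrium: (A, Y), (B, X)

Work:
Best responses:
  P1 vs X: payoffs [0, 2] → best response B (payoff 2)
  P1 vs Y: payoffs [5, 3] → best response A (payoff 5)
  P2 vs A: payoffs [0, 2] → best response Y (payoff 2)
  P2 vs B: payoffs [4, 2] → best response X (payoff 4)
Mutual best responses: (A,Y), (B,X) → Nash equilibria.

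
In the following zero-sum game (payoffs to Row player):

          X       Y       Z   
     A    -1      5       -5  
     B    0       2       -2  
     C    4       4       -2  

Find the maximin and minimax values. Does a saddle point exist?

Maximin = -2, Minimax = -2, Saddle: True

Work:
Row minimums: [-5, -2, -2] → maximin = -2
Column maximums: [4, 5, -2] → minimax = -2
Saddle point exists! Game value = -2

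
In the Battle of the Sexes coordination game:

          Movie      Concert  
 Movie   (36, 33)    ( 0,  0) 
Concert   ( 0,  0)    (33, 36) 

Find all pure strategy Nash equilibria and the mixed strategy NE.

Pure NE: (Movie, Movie) and (Concert, Concert); Mixed NE: p = 0.5217, q = 0.4783

Work:
Check pure NE:
(Movie, Movie): (36, 33) - no unilateral deviation beneficial
(Concert, Concert): (33, 36) - no unilateral deviation beneficial
Mixed NE: P1 plays Movie with p = 0.5217, P2 plays Movie with q = 0.4783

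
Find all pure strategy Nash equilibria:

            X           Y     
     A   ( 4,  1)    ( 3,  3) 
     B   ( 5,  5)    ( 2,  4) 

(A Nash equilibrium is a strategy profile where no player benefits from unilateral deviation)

Nash equilibrium: (A, Y), (B, X)

Work:
Best responses:
  P1 vs X: payoffs [4, 5] → best response B (payoff 5)
  P1 vs Y: payoffs [3, 2] → best response A (payoff 3)
  P2 vs A: payoffs [1, 3] → best response Y (payoff 3)
  P2 vs B: payoffs [5, 4] → best response X (payoff 5)
Mutual best responses: (A,Y), (B,X) → Nash equilibria.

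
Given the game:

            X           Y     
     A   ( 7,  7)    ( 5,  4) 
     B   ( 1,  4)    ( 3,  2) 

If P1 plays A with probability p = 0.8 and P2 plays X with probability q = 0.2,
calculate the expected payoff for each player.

E[P1] = 4.84, E[P2] = 4.16

Work:
E[P1] = p·q·π₁(A,X) + p·(1-q)·π₁(A,Y) + (1-p)·q·π₁(B,X) + (1-p)·(1-q)·π₁(B,Y)
= 0.8·0.2·7 + 0.8·0.8·5 + 0.2·0.2·1 + 0.2·0.8·3
= 4.84

E[P2] = 4.16 (similar calculation)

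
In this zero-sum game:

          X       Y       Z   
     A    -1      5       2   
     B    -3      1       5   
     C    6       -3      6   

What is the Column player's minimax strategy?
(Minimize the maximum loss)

Column should play Y, value = 5

Work:
Column player minimizes Row's maximum payoff:
Column X: max payoff to Row = 6
Column Y: max payoff to Row = 5
Column Z: max payoff to Row = 6
Minimum is 5, achieved by column Y.
Minimax strategy: Y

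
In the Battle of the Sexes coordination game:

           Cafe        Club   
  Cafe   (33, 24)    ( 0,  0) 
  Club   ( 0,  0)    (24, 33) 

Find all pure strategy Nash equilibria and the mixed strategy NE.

Pure NE: (Cafe, Cafe) and (Club, Club); Mixed NE: p = 0.5789, q = 0.4211

Work:
Check pure NE:
(Cafe, Cafe): (33, 24) - no unilateral deviation beneficial
(Club, Club): (24, 33) - no unilateral deviation beneficial
Mixed NE: P1 plays Cafe with p = 0.5789, P2 plays Cafe with q = 0.4211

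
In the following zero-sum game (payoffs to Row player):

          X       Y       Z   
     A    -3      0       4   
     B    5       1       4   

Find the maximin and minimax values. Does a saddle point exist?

Maximin = 1, Minimax = 1, Saddle: True

Work:
Row minimums: [-3, 1] → maximin = 1
Column maximums: [5, 1, 4] → minimax = 1
Saddle point exists! Game value = 1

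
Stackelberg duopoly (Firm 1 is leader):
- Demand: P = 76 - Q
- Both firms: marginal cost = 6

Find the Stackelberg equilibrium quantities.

q₁* (leader) = 35.0, q₂* (follower) = 17.5

Work:
Follower's reaction: q₂ = (a - c - q₁)/2
Leader substitutes: π₁ = q₁·(a - q₁ - (a-c-q₁)/2 - c)
FOC: q₁* = (76 - 6)/2 = 35.00
Then: q₂* = (76 - 6 - 35.0)/2 = 17.50
Leader has first-mover advantage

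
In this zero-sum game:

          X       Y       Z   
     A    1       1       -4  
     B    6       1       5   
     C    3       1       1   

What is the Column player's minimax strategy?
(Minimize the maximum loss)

Column should play Y, value = 1

Work:
Column player minimizes Row's maximum payoff:
Column X: max payoff to Row = 6
Column Y: max payoff to Row = 1
Column Z: max payoff to Row = 5
Minimum is 1, achieved by column Y.
Minimax strategy: Y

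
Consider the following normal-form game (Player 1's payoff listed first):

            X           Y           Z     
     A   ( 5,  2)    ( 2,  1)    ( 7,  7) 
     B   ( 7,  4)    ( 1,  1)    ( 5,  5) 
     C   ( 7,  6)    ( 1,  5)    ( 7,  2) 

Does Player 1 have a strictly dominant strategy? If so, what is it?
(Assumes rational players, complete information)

No strictly dominant strategy exists for Player 1

Work:
A strategy strictly dominates another if it gives a strictly higher payoff against every opponent action. Compare each pair of P1's strategies column-by-column:
  A vs B: [5 vs 7, 2 vs 1, 7 vs 5] → A does not strictly dominate B (column X: 5 ≤ 7)
  A vs C: [5 vs 7, 2 vs 1, 7 vs 7] → A does not strictly dominate C (column X: 5 ≤ 7)
  B vs A: [7 vs 5, 1 vs 2, 5 vs 7] → B does not strictly dominate A (column Y: 1 ≤ 2)
  B vs C: [7 vs 7, 1 vs 1, 5 vs 7] → B does not strictly dominate C (column X: 7 ≤ 7)
  C vs A: [7 vs 5, 1 vs 2, 7 vs 7] → C does not strictly dominate A (column Y: 1 ≤ 2)
  C vs B: [7 vs 7, 1 vs 1, 7 vs 5] → C does not strictly dominate B (column X: 7 ≤ 7)
No single strategy strictly dominates all others → no strictly dominant strategy.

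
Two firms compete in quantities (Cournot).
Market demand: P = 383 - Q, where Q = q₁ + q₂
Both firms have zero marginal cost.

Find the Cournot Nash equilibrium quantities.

q₁* = q₂* = 127.67; P* = 127.67

Work:
Profit: π_i = P·q_i = (a - q_i - q_j)·q_i
FOC: ∂π_i/∂q_i = a - 2q_i - q_j = 0
Reaction function: q_i = (383 - q_j)/2
Symmetry: q* = 383/3 = 127.67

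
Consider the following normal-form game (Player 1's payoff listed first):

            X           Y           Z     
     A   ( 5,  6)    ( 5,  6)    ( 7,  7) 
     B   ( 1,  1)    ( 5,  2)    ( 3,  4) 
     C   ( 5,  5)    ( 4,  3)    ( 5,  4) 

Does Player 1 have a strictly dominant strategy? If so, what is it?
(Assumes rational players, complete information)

No strictly dominant strategy exists for Player 1

Work:
A strategy strictly dominates another if it gives a strictly higher payoff against every opponent action. Compare each pair of P1's strategies column-by-column:
  A vs B: [5 vs 1, 5 vs 5, 7 vs 3] → A does not strictly dominate B (column Y: 5 ≤ 5)
  A vs C: [5 vs 5, 5 vs 4, 7 vs 5] → A does not strictly dominate C (column X: 5 ≤ 5)
  B vs A: [1 vs 5, 5 vs 5, 3 vs 7] → B does not strictly dominate A (column X: 1 ≤ 5)
  B vs C: [1 vs 5, 5 vs 4, 3 vs 5] → B does not strictly dominate C (column X: 1 ≤ 5)
  C vs A: [5 vs 5, 4 vs 5, 5 vs 7] → C does not strictly dominate A (column X: 5 ≤ 5)
  C vs B: [5 vs 1, 4 vs 5, 5 vs 3] → C does not strictly dominate B (column Y: 4 ≤ 5)
No single strategy strictly dominates all others → no strictly dominant strategy.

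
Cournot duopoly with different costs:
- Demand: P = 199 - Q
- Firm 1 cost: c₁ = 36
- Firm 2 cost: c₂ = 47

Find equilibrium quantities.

q₁* = 58.0, q₂* = 47.0

Work:
Reaction: q₁ = (199 - 36 - q₂)/2
Reaction: q₂ = (199 - 47 - q₁)/2
Solve simultaneously:
q₁* = (199 - 2×36 + 47)/3 = 58.0
q₂* = (199 - 2×47 + 36)/3 = 47.0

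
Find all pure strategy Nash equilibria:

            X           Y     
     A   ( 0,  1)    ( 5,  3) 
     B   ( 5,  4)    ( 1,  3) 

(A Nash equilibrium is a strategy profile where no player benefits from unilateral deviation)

Nash equilibrium: (A, Y), (B, X)

Work:
Best responses:
  P1 vs X: payoffs [0, 5] → best response B (payoff 5)
  P1 vs Y: payoffs [5, 1] → best response A (payoff 5)
  P2 vs A: payoffs [1, 3] → best response Y (payoff 3)
  P2 vs B: payoffs [4, 3] → best response X (payoff 4)
Mutual best responses: (A,Y), (B,X) → Nash equilibria.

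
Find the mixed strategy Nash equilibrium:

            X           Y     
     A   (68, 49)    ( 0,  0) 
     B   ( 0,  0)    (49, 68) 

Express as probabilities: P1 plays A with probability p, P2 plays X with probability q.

p = 0.5812, q = 0.4188

Work:
Find probabilities that make opponent indifferent:
P2 chooses q to make P1 indifferent between A and B
P1 chooses p to make P2 indifferent between X and Y
Mixed NE: P1 plays (A: 0.5812, B: 0.4188), P2 plays (X: 0.4188, Y: 0.5812)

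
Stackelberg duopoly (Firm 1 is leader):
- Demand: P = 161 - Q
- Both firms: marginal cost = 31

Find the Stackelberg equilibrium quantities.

q₁* (leader) = 65.0, q₂* (follower) = 32.5

Work:
Follower's reaction: q₂ = (a - c - q₁)/2
Leader substitutes: π₁ = q₁·(a - q₁ - (a-c-q₁)/2 - c)
FOC: q₁* = (161 - 31)/2 = 65.00
Then: q₂* = (161 - 31 - 65.0)/2 = 32.50
Leader has first-mover advantage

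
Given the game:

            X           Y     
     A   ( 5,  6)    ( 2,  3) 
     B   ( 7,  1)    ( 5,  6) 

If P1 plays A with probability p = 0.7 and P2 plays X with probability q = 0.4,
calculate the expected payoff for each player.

E[P1] = 3.98, E[P2] = 4.14

Work:
E[P1] = p·q·π₁(A,X) + p·(1-q)·π₁(A,Y) + (1-p)·q·π₁(B,X) + (1-p)·(1-q)·π₁(B,Y)
= 0.7·0.4·5 + 0.7·0.6·2 + 0.3·0.4·7 + 0.3·0.6·5
= 3.98

E[P2] = 4.14 (similar calculation)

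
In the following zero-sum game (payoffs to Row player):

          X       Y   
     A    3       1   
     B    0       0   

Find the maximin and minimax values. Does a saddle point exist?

Maximin = 1, Minimax = 1, Saddle: True

Work:
Row minimums: [1, 0] → maximin = 1
Column maximums: [3, 1] → minimax = 1
Saddle point exists! Game value = 1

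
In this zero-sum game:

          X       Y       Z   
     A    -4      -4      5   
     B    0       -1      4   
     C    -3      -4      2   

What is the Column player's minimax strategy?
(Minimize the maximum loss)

Column should play Y, value = -1

Work:
Column player minimizes Row's maximum payoff:
Column X: max payoff to Row = 0
Column Y: max payoff to Row = -1
Column Z: max payoff to Row = 5
Minimum is -1, achieved by column Y.
Minimax strategy: Y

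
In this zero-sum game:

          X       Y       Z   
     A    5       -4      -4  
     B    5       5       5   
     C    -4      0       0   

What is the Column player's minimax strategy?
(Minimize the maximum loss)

Column should play X or Y or Z (all achieve the minimum), value = 5

Work:
Column player minimizes Row's maximum payoff:
Column X: max payoff to Row = 5
Column Y: max payoff to Row = 5
Column Z: max payoff to Row = 5
Minimum is 5, achieved by columns X, Y, Z (tied).
Each of X or Y or Z is a minimax strategy.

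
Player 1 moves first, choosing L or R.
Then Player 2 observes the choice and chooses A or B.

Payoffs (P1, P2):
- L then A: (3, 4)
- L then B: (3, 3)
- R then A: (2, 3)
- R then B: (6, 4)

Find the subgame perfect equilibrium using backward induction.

P1 plays R, P2 plays A after L and B after R; Payoff (6, 4)

Work:
Backward induction:
After L: P2 chooses A → P1 gets 3
After R: P2 chooses B → P1 gets 6
P1 chooses R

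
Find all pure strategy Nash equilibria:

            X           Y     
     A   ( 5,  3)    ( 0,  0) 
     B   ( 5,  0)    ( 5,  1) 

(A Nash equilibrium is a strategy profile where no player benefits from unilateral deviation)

Nash equilibrium: (A, X), (B, Y)

Work:
Best responses:
  P1 vs X: payoffs [5, 5] → best response A/B (payoff 5)
  P1 vs Y: payoffs [0, 5] → best response B (payoff 5)
  P2 vs A: payoffs [3, 0] → best response X (payoff 3)
  P2 vs B: payoffs [0, 1] → best response Y (payoff 1)
Mutual best responses: (A,X), (B,Y) → Nash equilibria.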